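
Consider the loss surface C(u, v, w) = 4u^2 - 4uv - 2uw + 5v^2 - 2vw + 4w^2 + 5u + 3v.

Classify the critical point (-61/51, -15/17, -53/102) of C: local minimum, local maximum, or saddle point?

local minimum

The Hessian is constant: H = [[8, -4, -2], [-4, 10, -2], [-2, -2, 8]].
Leading principal minors: Δ₁ = 8, Δ₂ = 64, Δ₃ = 408.
All leading minors are positive, so H is positive definite: a local minimum.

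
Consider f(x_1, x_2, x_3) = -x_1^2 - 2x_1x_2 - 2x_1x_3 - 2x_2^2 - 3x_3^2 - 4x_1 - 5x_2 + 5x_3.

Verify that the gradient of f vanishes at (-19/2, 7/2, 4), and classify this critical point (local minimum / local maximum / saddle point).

local maximum

∇f = (-2x_1 - 2x_2 - 2x_3 - 4, -2x_1 - 4x_2 - 5, -2x_1 - 6x_3 + 5); substituting (-19/2, 7/2, 4) gives ∇f = (0, 0, 0), so (-19/2, 7/2, 4) is indeed a critical point.
The Hessian is constant: H = [[-2, -2, -2], [-2, -4, 0], [-2, 0, -6]].
Leading principal minors: Δ₁ = -2, Δ₂ = 4, Δ₃ = -8.
The minors alternate sign starting negative (−, +, −), so H is negative definite: a local maximum.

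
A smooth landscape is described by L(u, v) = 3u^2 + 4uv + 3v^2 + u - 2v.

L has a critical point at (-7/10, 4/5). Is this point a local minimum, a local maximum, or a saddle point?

The Hessian of L is constant: H = [[6, 4], [4, 6]].
det(H) = 6·6 − 4² = 20.
det(H) > 0 and tr(H) = 12 > 0, so H is positive definite and the point is a local minimum.

local minimum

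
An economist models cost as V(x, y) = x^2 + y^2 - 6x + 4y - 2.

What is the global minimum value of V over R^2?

-15

V(x,y) separates as P(x) + Q(y) − 2, so its minimum is min P + min Q − 2.
P'(x) = 2x - 6 vanishes at x ∈ {3}; Q'(y) = 2y + 4 vanishes at y ∈ {-2}.
Local minima of P (where P''>0): P(3)=-9. Local minima of Q: Q(-2)=-4.
So the global minimum of V is P(3) + Q(-2) − 2 = -9 − 4 − 2 = -15, attained at (3, -2).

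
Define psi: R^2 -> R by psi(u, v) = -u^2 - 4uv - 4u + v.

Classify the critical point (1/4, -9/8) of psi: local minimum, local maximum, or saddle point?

The Hessian of psi is constant: H = [[-2, -4], [-4, 0]].
det(H) = (-2)·0 − (-4)² = -16.
Since det(H) < 0, H is indefinite and the critical point is a saddle point.

saddle point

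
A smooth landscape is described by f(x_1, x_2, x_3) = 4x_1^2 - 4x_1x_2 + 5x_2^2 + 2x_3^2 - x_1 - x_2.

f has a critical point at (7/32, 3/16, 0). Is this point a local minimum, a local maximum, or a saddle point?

The Hessian is constant: H = [[8, -4, 0], [-4, 10, 0], [0, 0, 4]].
Leading principal minors: Δ₁ = 8, Δ₂ = 64, Δ₃ = 256.
All leading minors are positive, so H is positive definite: a local minimum.

local minimum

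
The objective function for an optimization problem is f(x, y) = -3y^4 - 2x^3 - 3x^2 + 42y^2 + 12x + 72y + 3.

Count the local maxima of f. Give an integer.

2

f separates as a function of x plus a function of y, so ∇f=0 decouples.
∂f/∂x = -6(x - 1)(x + 2) = 0 at x ∈ {-2, 1}; ∂f/∂y = -12(y - 3)(y + 1)(y + 2) = 0 at y ∈ {-2, -1, 3}.
The Hessian is diagonal: diag(f_xx, f_yy). Second derivatives: f_xx(-2)=18, f_xx(1)=-18; f_yy(-2)=-60, f_yy(-1)=48, f_yy(3)=-240.
Local maxima occur where both diagonal entries negative: (1, -2), (1, 3). Count: 2.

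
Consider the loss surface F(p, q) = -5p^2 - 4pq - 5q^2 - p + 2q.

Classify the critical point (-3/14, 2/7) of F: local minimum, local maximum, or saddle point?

The Hessian of F is constant: H = [[-10, -4], [-4, -10]].
det(H) = (-10)·(-10) − (-4)² = 84.
det(H) > 0 and tr(H) = -20 < 0, so H is negative definite and the point is a local maximum.

local maximum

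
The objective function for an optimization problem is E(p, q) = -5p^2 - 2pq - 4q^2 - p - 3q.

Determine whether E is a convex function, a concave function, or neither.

E is quadratic, so its Hessian is the constant matrix H = [[-10, -2], [-2, -8]].
det(H) = 76, tr(H) = -18.
det(H) > 0 and tr(H) < 0, so H is negative definite everywhere: concave.

concave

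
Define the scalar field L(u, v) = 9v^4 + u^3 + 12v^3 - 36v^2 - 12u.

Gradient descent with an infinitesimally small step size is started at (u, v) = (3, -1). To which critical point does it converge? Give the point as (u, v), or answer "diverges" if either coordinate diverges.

L is separable, so gradient descent decouples: u follows -∂L/∂u, v follows -∂L/∂v.
∂L/∂u = 3(u - 2)(u + 2); at u=3 this is 15, so u decreases.
∂L/∂v = 36v(v - 1)(v + 2); at v=-1 this is 72, so v decreases.
u converges to its nearest critical value 2 (a local min of the u-part); v converges to -2. The iterate converges to (2, -2).

(2, -2)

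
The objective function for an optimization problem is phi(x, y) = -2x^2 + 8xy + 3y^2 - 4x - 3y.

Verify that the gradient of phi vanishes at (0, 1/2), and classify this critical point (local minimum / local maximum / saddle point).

saddle point

∇phi = (-4x + 8y - 4, 8x + 6y - 3); substituting (0, 1/2) gives ∇phi = (0, 0), so (0, 1/2) is indeed a critical point.
The Hessian of phi is constant: H = [[-4, 8], [8, 6]].
det(H) = (-4)·6 − 8² = -88.
Since det(H) < 0, H is indefinite and the critical point is a saddle point.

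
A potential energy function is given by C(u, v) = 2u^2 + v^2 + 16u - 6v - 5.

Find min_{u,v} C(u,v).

-46

C(u,v) separates as P(u) + Q(v) − 5, so its minimum is min P + min Q − 5.
P'(u) = 4u + 16 vanishes at u ∈ {-4}; Q'(v) = 2v - 6 vanishes at v ∈ {3}.
Local minima of P (where P''>0): P(-4)=-32. Local minima of Q: Q(3)=-9.
So the global minimum of C is P(-4) + Q(3) − 5 = -32 − 9 − 5 = -46, attained at (-4, 3).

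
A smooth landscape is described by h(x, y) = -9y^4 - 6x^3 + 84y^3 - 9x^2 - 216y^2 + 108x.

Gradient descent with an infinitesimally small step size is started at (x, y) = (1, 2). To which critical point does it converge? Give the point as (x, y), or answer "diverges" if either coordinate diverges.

h is separable, so gradient descent decouples: x follows -∂h/∂x, y follows -∂h/∂y.
∂h/∂x = -18(x - 2)(x + 3); at x=1 this is 72, so x decreases.
∂h/∂y = -36y(y - 4)(y - 3); at y=2 this is -144, so y increases.
x converges to its nearest critical value -3 (a local min of the x-part); y converges to 3. The iterate converges to (-3, 3).

(-3, 3)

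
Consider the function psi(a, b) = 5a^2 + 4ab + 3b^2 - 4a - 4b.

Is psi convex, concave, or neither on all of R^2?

psi is quadratic, so its Hessian is the constant matrix H = [[10, 4], [4, 6]].
det(H) = 44, tr(H) = 16.
det(H) > 0 and tr(H) > 0, so H is positive definite everywhere: convex.

convex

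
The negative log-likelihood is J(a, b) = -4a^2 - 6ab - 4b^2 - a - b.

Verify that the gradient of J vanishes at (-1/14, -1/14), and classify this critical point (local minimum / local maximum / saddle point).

local maximum

∇J = (-8a - 6b - 1, -6a - 8b - 1); substituting (-1/14, -1/14) gives ∇J = (0, 0), so (-1/14, -1/14) is indeed a critical point.
The Hessian of J is constant: H = [[-8, -6], [-6, -8]].
det(H) = (-8)·(-8) − (-6)² = 28.
det(H) > 0 and tr(H) = -16 < 0, so H is negative definite and the point is a local maximum.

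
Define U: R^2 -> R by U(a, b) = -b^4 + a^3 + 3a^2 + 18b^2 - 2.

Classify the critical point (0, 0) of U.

local minimum

The mixed partial ∂²U/∂a∂b is 0, so the Hessian at any point is diag(U_aa, U_bb) = diag(6(a + 1), 12(-b^2 + 3)).
At (0, 0): H = diag(6, 36).
Both eigenvalues are positive, so H is positive definite: a local minimum.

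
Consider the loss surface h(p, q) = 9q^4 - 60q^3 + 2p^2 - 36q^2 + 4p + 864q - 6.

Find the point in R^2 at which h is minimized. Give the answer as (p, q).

h(p,q) separates as A(p) + B(q) − 6, so its minimum is min A + min B − 6.
A'(p) = 4p + 4 vanishes at p ∈ {-1}; B'(q) = 36(q - 4)(q - 3)(q + 2) vanishes at q ∈ {-2, 3, 4}.
Local minima of A (where A''>0): A(-1)=-2. Local minima of B: B(-2)=-1248, B(4)=1344.
So the global minimum of h is A(-1) + B(-2) − 6 = -2 − 1248 − 6 = -1256, attained at (-1, -2).

(-1, -2)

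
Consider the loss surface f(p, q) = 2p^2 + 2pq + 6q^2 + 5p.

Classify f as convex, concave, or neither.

f is quadratic, so its Hessian is the constant matrix H = [[4, 2], [2, 12]].
det(H) = 44, tr(H) = 16.
det(H) > 0 and tr(H) > 0, so H is positive definite everywhere: convex.

convex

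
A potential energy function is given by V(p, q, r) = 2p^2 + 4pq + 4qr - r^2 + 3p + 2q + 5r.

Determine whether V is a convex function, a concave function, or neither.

V is quadratic, so its Hessian is the constant matrix H = [[4, 4, 0], [4, 0, 4], [0, 4, -2]].
Leading principal minors: 4, -16, -32.
Neither pattern holds ⇒ H is indefinite ⇒ neither convex nor concave.

neither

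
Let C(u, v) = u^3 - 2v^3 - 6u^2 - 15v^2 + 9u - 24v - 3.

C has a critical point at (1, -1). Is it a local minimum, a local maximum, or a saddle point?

local maximum

The mixed partial ∂²C/∂u∂v is 0, so the Hessian at any point is diag(C_uu, C_vv) = diag(6(u - 2), -6(2v + 5)).
At (1, -1): H = diag(-6, -18).
Both eigenvalues are negative, so H is negative definite: a local maximum.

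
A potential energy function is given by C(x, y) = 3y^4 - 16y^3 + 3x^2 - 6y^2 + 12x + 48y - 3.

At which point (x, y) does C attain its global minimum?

(-2, 4)

C(x,y) separates as P(x) + Q(y) − 3, so its minimum is min P + min Q − 3.
P'(x) = 6x + 12 vanishes at x ∈ {-2}; Q'(y) = 12(y - 4)(y - 1)(y + 1) vanishes at y ∈ {-1, 1, 4}.
Local minima of P (where P''>0): P(-2)=-12. Local minima of Q: Q(-1)=-35, Q(4)=-160.
So the global minimum of C is P(-2) + Q(4) − 3 = -12 − 160 − 3 = -175, attained at (-2, 4).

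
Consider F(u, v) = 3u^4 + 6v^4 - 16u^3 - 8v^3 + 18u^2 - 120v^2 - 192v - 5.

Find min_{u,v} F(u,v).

F(u,v) separates as P(u) + Q(v) − 5, so its minimum is min P + min Q − 5.
P'(u) = 12u(u - 3)(u - 1) vanishes at u ∈ {0, 1, 3}; Q'(v) = 24(v - 4)(v + 1)(v + 2) vanishes at v ∈ {-2, -1, 4}.
Local minima of P (where P''>0): P(0)=0, P(3)=-27. Local minima of Q: Q(-2)=64, Q(4)=-1664.
So the global minimum of F is P(3) + Q(4) − 5 = -27 − 1664 − 5 = -1696, attained at (3, 4).

-1696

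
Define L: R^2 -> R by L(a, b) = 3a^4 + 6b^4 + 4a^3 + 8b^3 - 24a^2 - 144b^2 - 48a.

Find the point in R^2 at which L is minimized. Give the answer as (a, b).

L(a,b) separates as P(a) + Q(b), so its minimum is min P + min Q.
P'(a) = 12(a - 2)(a + 1)(a + 2) vanishes at a ∈ {-2, -1, 2}; Q'(b) = 24b(b - 3)(b + 4) vanishes at b ∈ {-4, 0, 3}.
Local minima of P (where P''>0): P(-2)=16, P(2)=-112. Local minima of Q: Q(-4)=-1280, Q(3)=-594.
So the global minimum of L is P(2) + Q(-4) = -112 − 1280 = -1392, attained at (2, -4).

(2, -4)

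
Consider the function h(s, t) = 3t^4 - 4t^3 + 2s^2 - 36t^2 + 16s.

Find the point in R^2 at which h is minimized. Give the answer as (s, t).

h(s,t) separates as P(s) + Q(t), so its minimum is min P + min Q.
P'(s) = 4s + 16 vanishes at s ∈ {-4}; Q'(t) = 12t(t - 3)(t + 2) vanishes at t ∈ {-2, 0, 3}.
Local minima of P (where P''>0): P(-4)=-32. Local minima of Q: Q(-2)=-64, Q(3)=-189.
So the global minimum of h is P(-4) + Q(3) = -32 − 189 = -221, attained at (-4, 3).

(-4, 3)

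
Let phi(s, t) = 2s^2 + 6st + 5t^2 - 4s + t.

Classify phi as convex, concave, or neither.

convex

phi is quadratic, so its Hessian is the constant matrix H = [[4, 6], [6, 10]].
det(H) = 4, tr(H) = 14.
det(H) > 0 and tr(H) > 0, so H is positive definite everywhere: convex.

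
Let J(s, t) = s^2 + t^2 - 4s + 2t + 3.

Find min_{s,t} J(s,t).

J(s,t) separates as P(s) + Q(t) + 3, so its minimum is min P + min Q + 3.
P'(s) = 2s - 4 vanishes at s ∈ {2}; Q'(t) = 2(t + 1) vanishes at t ∈ {-1}.
Local minima of P (where P''>0): P(2)=-4. Local minima of Q: Q(-1)=-1.
So the global minimum of J is P(2) + Q(-1) + 3 = -4 − 1 + 3 = -2, attained at (2, -1).

-2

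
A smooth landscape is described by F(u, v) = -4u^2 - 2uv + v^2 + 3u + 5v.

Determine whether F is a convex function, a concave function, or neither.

neither

F is quadratic, so its Hessian is the constant matrix H = [[-8, -2], [-2, 2]].
det(H) = -20, tr(H) = -6.
det(H) < 0, so H is indefinite: neither convex nor concave.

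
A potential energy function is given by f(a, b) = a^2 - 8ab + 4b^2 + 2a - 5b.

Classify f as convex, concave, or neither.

f is quadratic, so its Hessian is the constant matrix H = [[2, -8], [-8, 8]].
det(H) = -48, tr(H) = 10.
det(H) < 0, so H is indefinite: neither convex nor concave.

neither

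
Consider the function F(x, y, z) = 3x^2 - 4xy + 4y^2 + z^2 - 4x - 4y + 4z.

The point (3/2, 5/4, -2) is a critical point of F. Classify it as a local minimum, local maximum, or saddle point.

The Hessian is constant: H = [[6, -4, 0], [-4, 8, 0], [0, 0, 2]].
Leading principal minors: Δ₁ = 6, Δ₂ = 32, Δ₃ = 64.
All leading minors are positive, so H is positive definite: a local minimum.

local minimum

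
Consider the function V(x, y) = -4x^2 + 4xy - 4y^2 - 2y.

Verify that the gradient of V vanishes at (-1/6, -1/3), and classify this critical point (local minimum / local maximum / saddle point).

local maximum

∇V = (-8x + 4y, 4x - 8y - 2); substituting (-1/6, -1/3) gives ∇V = (0, 0), so (-1/6, -1/3) is indeed a critical point.
The Hessian of V is constant: H = [[-8, 4], [4, -8]].
det(H) = (-8)·(-8) − 4² = 48.
det(H) > 0 and tr(H) = -16 < 0, so H is negative definite and the point is a local maximum.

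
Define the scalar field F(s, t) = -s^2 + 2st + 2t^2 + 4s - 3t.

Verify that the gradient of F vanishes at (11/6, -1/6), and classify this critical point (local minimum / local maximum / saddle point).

saddle point

∇F = (-2s + 2t + 4, 2s + 4t - 3); substituting (11/6, -1/6) gives ∇F = (0, 0), so (11/6, -1/6) is indeed a critical point.
The Hessian of F is constant: H = [[-2, 2], [2, 4]].
det(H) = (-2)·4 − 2² = -12.
Since det(H) < 0, H is indefinite and the critical point is a saddle point.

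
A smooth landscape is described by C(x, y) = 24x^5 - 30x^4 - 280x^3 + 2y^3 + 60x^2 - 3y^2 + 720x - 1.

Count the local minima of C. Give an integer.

C separates as a function of x plus a function of y, so ∇C=0 decouples.
∂C/∂x = 120(x - 3)(x - 1)(x + 1)(x + 2) = 0 at x ∈ {-2, -1, 1, 3}; ∂C/∂y = 6y(y - 1) = 0 at y ∈ {0, 1}.
The Hessian is diagonal: diag(C_xx, C_yy). Second derivatives: C_xx(-2)=-1800, C_xx(-1)=960, C_xx(1)=-1440, C_xx(3)=4800; C_yy(0)=-6, C_yy(1)=6.
Local minima occur where both diagonal entries positive: (-1, 1), (3, 1). Count: 2.

2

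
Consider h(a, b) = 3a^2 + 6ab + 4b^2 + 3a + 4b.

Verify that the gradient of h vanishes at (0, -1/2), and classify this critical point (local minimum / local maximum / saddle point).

local minimum

∇h = (6a + 6b + 3, 6a + 8b + 4); substituting (0, -1/2) gives ∇h = (0, 0), so (0, -1/2) is indeed a critical point.
The Hessian of h is constant: H = [[6, 6], [6, 8]].
det(H) = 6·8 − 6² = 12.
det(H) > 0 and tr(H) = 14 > 0, so H is positive definite and the point is a local minimum.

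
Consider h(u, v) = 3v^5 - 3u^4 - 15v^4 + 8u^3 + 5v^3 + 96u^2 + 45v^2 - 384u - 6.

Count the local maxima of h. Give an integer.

h separates as a function of u plus a function of v, so ∇h=0 decouples.
∂h/∂u = -12(u - 4)(u - 2)(u + 4) = 0 at u ∈ {-4, 2, 4}; ∂h/∂v = 15v(v - 3)(v - 2)(v + 1) = 0 at v ∈ {-1, 0, 2, 3}.
The Hessian is diagonal: diag(h_uu, h_vv). Second derivatives: h_uu(-4)=-576, h_uu(2)=144, h_uu(4)=-192; h_vv(-1)=-180, h_vv(0)=90, h_vv(2)=-90, h_vv(3)=180.
Local maxima occur where both diagonal entries negative: (-4, -1), (-4, 2), (4, -1), (4, 2). Count: 4.

4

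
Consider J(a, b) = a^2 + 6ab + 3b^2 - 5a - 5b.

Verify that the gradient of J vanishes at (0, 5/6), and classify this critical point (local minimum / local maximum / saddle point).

∇J = (2a + 6b - 5, 6a + 6b - 5); substituting (0, 5/6) gives ∇J = (0, 0), so (0, 5/6) is indeed a critical point.
The Hessian of J is constant: H = [[2, 6], [6, 6]].
det(H) = 2·6 − 6² = -24.
Since det(H) < 0, H is indefinite and the critical point is a saddle point.

saddle point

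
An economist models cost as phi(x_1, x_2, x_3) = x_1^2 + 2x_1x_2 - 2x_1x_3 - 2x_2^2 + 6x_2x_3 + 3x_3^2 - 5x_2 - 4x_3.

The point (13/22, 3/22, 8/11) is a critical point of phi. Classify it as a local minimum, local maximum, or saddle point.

The Hessian is constant: H = [[2, 2, -2], [2, -4, 6], [-2, 6, 6]].
Leading principal minors: Δ₁ = 2, Δ₂ = -12, Δ₃ = -176.
The minors fit neither the all-positive nor the alternating-sign pattern, so H is indefinite: a saddle point.

saddle point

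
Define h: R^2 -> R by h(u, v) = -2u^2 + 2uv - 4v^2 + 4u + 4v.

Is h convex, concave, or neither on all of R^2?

h is quadratic, so its Hessian is the constant matrix H = [[-4, 2], [2, -8]].
det(H) = 28, tr(H) = -12.
det(H) > 0 and tr(H) < 0, so H is negative definite everywhere: concave.

concave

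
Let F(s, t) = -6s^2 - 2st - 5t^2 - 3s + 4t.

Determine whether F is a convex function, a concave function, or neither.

F is quadratic, so its Hessian is the constant matrix H = [[-12, -2], [-2, -10]].
det(H) = 116, tr(H) = -22.
det(H) > 0 and tr(H) < 0, so H is negative definite everywhere: concave.

concave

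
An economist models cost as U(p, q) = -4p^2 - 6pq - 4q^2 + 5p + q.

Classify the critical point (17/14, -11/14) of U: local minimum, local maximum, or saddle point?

The Hessian of U is constant: H = [[-8, -6], [-6, -8]].
det(H) = (-8)·(-8) − (-6)² = 28.
det(H) > 0 and tr(H) = -16 < 0, so H is negative definite and the point is a local maximum.

local maximum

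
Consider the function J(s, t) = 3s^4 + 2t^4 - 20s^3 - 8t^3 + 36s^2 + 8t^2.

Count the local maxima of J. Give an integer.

J separates as a function of s plus a function of t, so ∇J=0 decouples.
∂J/∂s = 12s(s - 3)(s - 2) = 0 at s ∈ {0, 2, 3}; ∂J/∂t = 8t(t - 2)(t - 1) = 0 at t ∈ {0, 1, 2}.
The Hessian is diagonal: diag(J_ss, J_tt). Second derivatives: J_ss(0)=72, J_ss(2)=-24, J_ss(3)=36; J_tt(0)=16, J_tt(1)=-8, J_tt(2)=16.
Local maxima occur where both diagonal entries negative: (2, 1). Count: 1.

1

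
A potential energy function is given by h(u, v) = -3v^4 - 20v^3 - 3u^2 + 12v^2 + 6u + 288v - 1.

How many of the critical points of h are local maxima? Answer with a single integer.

2

h separates as a function of u plus a function of v, so ∇h=0 decouples.
∂h/∂u = -6(u - 1) = 0 at u ∈ {1}; ∂h/∂v = -12(v - 2)(v + 3)(v + 4) = 0 at v ∈ {-4, -3, 2}.
The Hessian is diagonal: diag(h_uu, h_vv). Second derivatives: h_uu(1)=-6; h_vv(-4)=-72, h_vv(-3)=60, h_vv(2)=-360.
Local maxima occur where both diagonal entries negative: (1, -4), (1, 2). Count: 2.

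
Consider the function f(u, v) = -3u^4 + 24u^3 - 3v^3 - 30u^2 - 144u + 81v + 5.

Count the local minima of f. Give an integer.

1

f separates as a function of u plus a function of v, so ∇f=0 decouples.
∂f/∂u = -12(u - 4)(u - 3)(u + 1) = 0 at u ∈ {-1, 3, 4}; ∂f/∂v = -9(v - 3)(v + 3) = 0 at v ∈ {-3, 3}.
The Hessian is diagonal: diag(f_uu, f_vv). Second derivatives: f_uu(-1)=-240, f_uu(3)=48, f_uu(4)=-60; f_vv(-3)=54, f_vv(3)=-54.
Local minima occur where both diagonal entries positive: (3, -3). Count: 1.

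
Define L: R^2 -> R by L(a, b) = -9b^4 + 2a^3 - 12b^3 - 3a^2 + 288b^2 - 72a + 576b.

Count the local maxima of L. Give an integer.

2

L separates as a function of a plus a function of b, so ∇L=0 decouples.
∂L/∂a = 6(a - 4)(a + 3) = 0 at a ∈ {-3, 4}; ∂L/∂b = -36(b - 4)(b + 1)(b + 4) = 0 at b ∈ {-4, -1, 4}.
The Hessian is diagonal: diag(L_aa, L_bb). Second derivatives: L_aa(-3)=-42, L_aa(4)=42; L_bb(-4)=-864, L_bb(-1)=540, L_bb(4)=-1440.
Local maxima occur where both diagonal entries negative: (-3, -4), (-3, 4). Count: 2.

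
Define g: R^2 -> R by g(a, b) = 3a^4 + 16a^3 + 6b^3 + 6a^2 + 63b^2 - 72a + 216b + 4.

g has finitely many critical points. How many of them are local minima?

2

g separates as a function of a plus a function of b, so ∇g=0 decouples.
∂g/∂a = 12(a - 1)(a + 2)(a + 3) = 0 at a ∈ {-3, -2, 1}; ∂g/∂b = 18(b + 3)(b + 4) = 0 at b ∈ {-4, -3}.
The Hessian is diagonal: diag(g_aa, g_bb). Second derivatives: g_aa(-3)=48, g_aa(-2)=-36, g_aa(1)=144; g_bb(-4)=-18, g_bb(-3)=18.
Local minima occur where both diagonal entries positive: (-3, -3), (1, -3). Count: 2.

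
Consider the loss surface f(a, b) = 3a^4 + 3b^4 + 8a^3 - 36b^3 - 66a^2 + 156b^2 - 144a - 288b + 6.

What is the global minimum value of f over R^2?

f(a,b) separates as P(a) + Q(b) + 6, so its minimum is min P + min Q + 6.
P'(a) = 12(a - 3)(a + 1)(a + 4) vanishes at a ∈ {-4, -1, 3}; Q'(b) = 12(b - 4)(b - 3)(b - 2) vanishes at b ∈ {2, 3, 4}.
Local minima of P (where P''>0): P(-4)=-224, P(3)=-567. Local minima of Q: Q(2)=-192, Q(4)=-192.
So the global minimum of f is P(3) + Q(2) + 6 = -567 − 192 + 6 = -753, attained at (3, 2).

-753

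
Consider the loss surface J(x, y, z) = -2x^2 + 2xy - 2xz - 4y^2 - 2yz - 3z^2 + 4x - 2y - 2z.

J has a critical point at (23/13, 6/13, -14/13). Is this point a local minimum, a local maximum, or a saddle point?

The Hessian is constant: H = [[-4, 2, -2], [2, -8, -2], [-2, -2, -6]].
Leading principal minors: Δ₁ = -4, Δ₂ = 28, Δ₃ = -104.
The minors alternate sign starting negative (−, +, −), so H is negative definite: a local maximum.

local maximum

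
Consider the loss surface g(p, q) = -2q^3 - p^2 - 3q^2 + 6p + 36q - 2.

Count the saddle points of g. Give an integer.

g separates as a function of p plus a function of q, so ∇g=0 decouples.
∂g/∂p = -2(p - 3) = 0 at p ∈ {3}; ∂g/∂q = -6(q - 2)(q + 3) = 0 at q ∈ {-3, 2}.
The Hessian is diagonal: diag(g_pp, g_qq). Second derivatives: g_pp(3)=-2; g_qq(-3)=30, g_qq(2)=-30.
Saddle points occur where the two diagonal entries have opposite signs: (3, -3). Count: 1.

1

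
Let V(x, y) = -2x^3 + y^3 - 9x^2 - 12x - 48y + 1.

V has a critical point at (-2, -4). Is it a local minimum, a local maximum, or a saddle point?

saddle point

The mixed partial ∂²V/∂x∂y is 0, so the Hessian at any point is diag(V_xx, V_yy) = diag(-6(2x + 3), 6y).
At (-2, -4): H = diag(6, -24).
The eigenvalues have opposite signs, so H is indefinite: a saddle point.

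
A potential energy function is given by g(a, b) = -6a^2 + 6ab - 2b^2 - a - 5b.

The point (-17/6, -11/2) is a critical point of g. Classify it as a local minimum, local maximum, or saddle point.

The Hessian of g is constant: H = [[-12, 6], [6, -4]].
det(H) = (-12)·(-4) − 6² = 12.
det(H) > 0 and tr(H) = -16 < 0, so H is negative definite and the point is a local maximum.

local maximum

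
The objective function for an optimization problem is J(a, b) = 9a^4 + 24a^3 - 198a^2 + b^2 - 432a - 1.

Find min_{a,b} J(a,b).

-1702

J(a,b) separates as P(a) + Q(b) − 1, so its minimum is min P + min Q − 1.
P'(a) = 36(a - 3)(a + 1)(a + 4) vanishes at a ∈ {-4, -1, 3}; Q'(b) = 2b vanishes at b ∈ {0}.
Local minima of P (where P''>0): P(-4)=-672, P(3)=-1701. Local minima of Q: Q(0)=0.
So the global minimum of J is P(3) + Q(0) − 1 = -1701 + 0 − 1 = -1702, attained at (3, 0).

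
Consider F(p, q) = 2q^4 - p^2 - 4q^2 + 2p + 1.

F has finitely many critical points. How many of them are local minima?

0

F separates as a function of p plus a function of q, so ∇F=0 decouples.
∂F/∂p = -2(p - 1) = 0 at p ∈ {1}; ∂F/∂q = 8q(q - 1)(q + 1) = 0 at q ∈ {-1, 0, 1}.
The Hessian is diagonal: diag(F_pp, F_qq). Second derivatives: F_pp(1)=-2; F_qq(-1)=16, F_qq(0)=-8, F_qq(1)=16.
Local minima occur where both diagonal entries positive: none. Count: 0.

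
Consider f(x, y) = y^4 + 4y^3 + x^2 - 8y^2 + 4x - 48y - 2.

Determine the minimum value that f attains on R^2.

-86

f(x,y) separates as P(x) + Q(y) − 2, so its minimum is min P + min Q − 2.
P'(x) = 2x + 4 vanishes at x ∈ {-2}; Q'(y) = 4(y - 2)(y + 2)(y + 3) vanishes at y ∈ {-3, -2, 2}.
Local minima of P (where P''>0): P(-2)=-4. Local minima of Q: Q(-3)=45, Q(2)=-80.
So the global minimum of f is P(-2) + Q(2) − 2 = -4 − 80 − 2 = -86, attained at (-2, 2).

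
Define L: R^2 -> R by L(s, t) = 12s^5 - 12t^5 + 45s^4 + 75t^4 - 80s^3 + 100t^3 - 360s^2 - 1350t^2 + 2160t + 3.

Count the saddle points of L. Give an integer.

L separates as a function of s plus a function of t, so ∇L=0 decouples.
∂L/∂s = 60s(s - 2)(s + 2)(s + 3) = 0 at s ∈ {-3, -2, 0, 2}; ∂L/∂t = -60(t - 4)(t - 3)(t - 1)(t + 3) = 0 at t ∈ {-3, 1, 3, 4}.
The Hessian is diagonal: diag(L_ss, L_tt). Second derivatives: L_ss(-3)=-900, L_ss(-2)=480, L_ss(0)=-720, L_ss(2)=2400; L_tt(-3)=10080, L_tt(1)=-1440, L_tt(3)=720, L_tt(4)=-1260.
Saddle points occur where the two diagonal entries have opposite signs: (-3, -3), (-3, 3), (-2, 1), (-2, 4), (0, -3), (0, 3), (2, 1), (2, 4). Count: 8.

8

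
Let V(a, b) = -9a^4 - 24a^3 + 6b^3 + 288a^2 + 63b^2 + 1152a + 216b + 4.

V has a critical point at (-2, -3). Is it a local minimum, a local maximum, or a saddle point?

The mixed partial ∂²V/∂a∂b is 0, so the Hessian at any point is diag(V_aa, V_bb) = diag(36(-3a^2 - 4a + 16), 18(2b + 7)).
At (-2, -3): H = diag(432, 18).
Both eigenvalues are positive, so H is positive definite: a local minimum.

local minimum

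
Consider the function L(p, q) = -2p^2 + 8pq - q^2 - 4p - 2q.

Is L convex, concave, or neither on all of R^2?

neither

L is quadratic, so its Hessian is the constant matrix H = [[-4, 8], [8, -2]].
det(H) = -56, tr(H) = -6.
det(H) < 0, so H is indefinite: neither convex nor concave.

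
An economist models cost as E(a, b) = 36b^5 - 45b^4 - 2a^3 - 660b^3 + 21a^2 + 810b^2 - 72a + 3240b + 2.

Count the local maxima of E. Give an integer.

2

E separates as a function of a plus a function of b, so ∇E=0 decouples.
∂E/∂a = -6(a - 4)(a - 3) = 0 at a ∈ {3, 4}; ∂E/∂b = 180(b - 3)(b - 2)(b + 1)(b + 3) = 0 at b ∈ {-3, -1, 2, 3}.
The Hessian is diagonal: diag(E_aa, E_bb). Second derivatives: E_aa(3)=6, E_aa(4)=-6; E_bb(-3)=-10800, E_bb(-1)=4320, E_bb(2)=-2700, E_bb(3)=4320.
Local maxima occur where both diagonal entries negative: (4, -3), (4, 2). Count: 2.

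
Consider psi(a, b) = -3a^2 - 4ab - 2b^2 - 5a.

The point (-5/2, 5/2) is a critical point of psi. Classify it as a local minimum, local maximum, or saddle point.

The Hessian of psi is constant: H = [[-6, -4], [-4, -4]].
det(H) = (-6)·(-4) − (-4)² = 8.
det(H) > 0 and tr(H) = -10 < 0, so H is negative definite and the point is a local maximum.

local maximum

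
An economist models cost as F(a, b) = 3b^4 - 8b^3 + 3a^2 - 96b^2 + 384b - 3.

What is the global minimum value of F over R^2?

-1795

F(a,b) separates as P(a) + Q(b) − 3, so its minimum is min P + min Q − 3.
P'(a) = 6a vanishes at a ∈ {0}; Q'(b) = 12(b - 4)(b - 2)(b + 4) vanishes at b ∈ {-4, 2, 4}.
Local minima of P (where P''>0): P(0)=0. Local minima of Q: Q(-4)=-1792, Q(4)=256.
So the global minimum of F is P(0) + Q(-4) − 3 = 0 − 1792 − 3 = -1795, attained at (0, -4).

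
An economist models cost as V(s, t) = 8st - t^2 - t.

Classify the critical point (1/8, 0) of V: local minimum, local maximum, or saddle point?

The Hessian of V is constant: H = [[0, 8], [8, -2]].
det(H) = 0·(-2) − 8² = -64.
Since det(H) < 0, H is indefinite and the critical point is a saddle point.

saddle point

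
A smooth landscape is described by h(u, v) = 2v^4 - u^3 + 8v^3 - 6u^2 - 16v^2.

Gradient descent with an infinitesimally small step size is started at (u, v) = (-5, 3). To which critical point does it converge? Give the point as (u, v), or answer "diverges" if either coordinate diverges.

(-4, 1)

h is separable, so gradient descent decouples: u follows -∂h/∂u, v follows -∂h/∂v.
∂h/∂u = -3u(u + 4); at u=-5 this is -15, so u increases.
∂h/∂v = 8v(v - 1)(v + 4); at v=3 this is 336, so v decreases.
u converges to its nearest critical value -4 (a local min of the u-part); v converges to 1. The iterate converges to (-4, 1).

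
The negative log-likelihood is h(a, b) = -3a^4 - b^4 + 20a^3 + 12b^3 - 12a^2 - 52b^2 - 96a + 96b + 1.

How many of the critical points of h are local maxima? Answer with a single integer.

4

h separates as a function of a plus a function of b, so ∇h=0 decouples.
∂h/∂a = -12(a - 4)(a - 2)(a + 1) = 0 at a ∈ {-1, 2, 4}; ∂h/∂b = -4(b - 4)(b - 3)(b - 2) = 0 at b ∈ {2, 3, 4}.
The Hessian is diagonal: diag(h_aa, h_bb). Second derivatives: h_aa(-1)=-180, h_aa(2)=72, h_aa(4)=-120; h_bb(2)=-8, h_bb(3)=4, h_bb(4)=-8.
Local maxima occur where both diagonal entries negative: (-1, 2), (-1, 4), (4, 2), (4, 4). Count: 4.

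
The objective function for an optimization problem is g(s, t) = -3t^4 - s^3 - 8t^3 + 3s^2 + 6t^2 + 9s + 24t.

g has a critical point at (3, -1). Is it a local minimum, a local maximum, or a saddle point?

saddle point

The mixed partial ∂²g/∂s∂t is 0, so the Hessian at any point is diag(g_ss, g_tt) = diag(6(-s + 1), 12(-3t^2 - 4t + 1)).
At (3, -1): H = diag(-12, 24).
The eigenvalues have opposite signs, so H is indefinite: a saddle point.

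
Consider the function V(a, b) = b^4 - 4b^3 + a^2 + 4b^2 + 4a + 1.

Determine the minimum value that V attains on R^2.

V(a,b) separates as P(a) + Q(b) + 1, so its minimum is min P + min Q + 1.
P'(a) = 2a + 4 vanishes at a ∈ {-2}; Q'(b) = 4b(b - 2)(b - 1) vanishes at b ∈ {0, 1, 2}.
Local minima of P (where P''>0): P(-2)=-4. Local minima of Q: Q(0)=0, Q(2)=0.
So the global minimum of V is P(-2) + Q(0) + 1 = -4 + 0 + 1 = -3, attained at (-2, 0).

-3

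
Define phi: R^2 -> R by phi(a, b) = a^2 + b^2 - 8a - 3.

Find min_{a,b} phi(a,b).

-19

phi(a,b) separates as P(a) + Q(b) − 3, so its minimum is min P + min Q − 3.
P'(a) = 2a - 8 vanishes at a ∈ {4}; Q'(b) = 2b vanishes at b ∈ {0}.
Local minima of P (where P''>0): P(4)=-16. Local minima of Q: Q(0)=0.
So the global minimum of phi is P(4) + Q(0) − 3 = -16 + 0 − 3 = -19, attained at (4, 0).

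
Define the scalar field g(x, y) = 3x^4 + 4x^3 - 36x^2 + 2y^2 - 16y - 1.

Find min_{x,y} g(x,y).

g(x,y) separates as P(x) + Q(y) − 1, so its minimum is min P + min Q − 1.
P'(x) = 12x(x - 2)(x + 3) vanishes at x ∈ {-3, 0, 2}; Q'(y) = 4y - 16 vanishes at y ∈ {4}.
Local minima of P (where P''>0): P(-3)=-189, P(2)=-64. Local minima of Q: Q(4)=-32.
So the global minimum of g is P(-3) + Q(4) − 1 = -189 − 32 − 1 = -222, attained at (-3, 4).

-222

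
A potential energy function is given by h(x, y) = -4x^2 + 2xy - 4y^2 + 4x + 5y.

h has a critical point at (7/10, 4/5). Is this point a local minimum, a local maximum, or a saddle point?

The Hessian of h is constant: H = [[-8, 2], [2, -8]].
det(H) = (-8)·(-8) − 2² = 60.
det(H) > 0 and tr(H) = -16 < 0, so H is negative definite and the point is a local maximum.

local maximum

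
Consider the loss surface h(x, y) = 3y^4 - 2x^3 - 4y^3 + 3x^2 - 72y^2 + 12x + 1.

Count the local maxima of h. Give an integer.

1

h separates as a function of x plus a function of y, so ∇h=0 decouples.
∂h/∂x = -6(x - 2)(x + 1) = 0 at x ∈ {-1, 2}; ∂h/∂y = 12y(y - 4)(y + 3) = 0 at y ∈ {-3, 0, 4}.
The Hessian is diagonal: diag(h_xx, h_yy). Second derivatives: h_xx(-1)=18, h_xx(2)=-18; h_yy(-3)=252, h_yy(0)=-144, h_yy(4)=336.
Local maxima occur where both diagonal entries negative: (2, 0). Count: 1.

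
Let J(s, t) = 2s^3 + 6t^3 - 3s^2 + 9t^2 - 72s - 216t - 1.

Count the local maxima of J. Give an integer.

1

J separates as a function of s plus a function of t, so ∇J=0 decouples.
∂J/∂s = 6(s - 4)(s + 3) = 0 at s ∈ {-3, 4}; ∂J/∂t = 18(t - 3)(t + 4) = 0 at t ∈ {-4, 3}.
The Hessian is diagonal: diag(J_ss, J_tt). Second derivatives: J_ss(-3)=-42, J_ss(4)=42; J_tt(-4)=-126, J_tt(3)=126.
Local maxima occur where both diagonal entries negative: (-3, -4). Count: 1.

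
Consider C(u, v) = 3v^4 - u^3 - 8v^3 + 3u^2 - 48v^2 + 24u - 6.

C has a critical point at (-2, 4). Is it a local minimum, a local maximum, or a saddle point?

The mixed partial ∂²C/∂u∂v is 0, so the Hessian at any point is diag(C_uu, C_vv) = diag(6(-u + 1), 12(3v^2 - 4v - 8)).
At (-2, 4): H = diag(18, 288).
Both eigenvalues are positive, so H is positive definite: a local minimum.

local minimum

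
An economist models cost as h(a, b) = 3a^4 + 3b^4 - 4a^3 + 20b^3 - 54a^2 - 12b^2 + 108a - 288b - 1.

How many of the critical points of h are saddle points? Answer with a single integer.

4

h separates as a function of a plus a function of b, so ∇h=0 decouples.
∂h/∂a = 12(a - 3)(a - 1)(a + 3) = 0 at a ∈ {-3, 1, 3}; ∂h/∂b = 12(b - 2)(b + 3)(b + 4) = 0 at b ∈ {-4, -3, 2}.
The Hessian is diagonal: diag(h_aa, h_bb). Second derivatives: h_aa(-3)=288, h_aa(1)=-96, h_aa(3)=144; h_bb(-4)=72, h_bb(-3)=-60, h_bb(2)=360.
Saddle points occur where the two diagonal entries have opposite signs: (-3, -3), (1, -4), (1, 2), (3, -3). Count: 4.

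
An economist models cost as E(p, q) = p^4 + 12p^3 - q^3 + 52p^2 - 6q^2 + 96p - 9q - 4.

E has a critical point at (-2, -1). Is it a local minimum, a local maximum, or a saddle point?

The mixed partial ∂²E/∂p∂q is 0, so the Hessian at any point is diag(E_pp, E_qq) = diag(4(3p^2 + 18p + 26), -6(q + 2)).
At (-2, -1): H = diag(8, -6).
The eigenvalues have opposite signs, so H is indefinite: a saddle point.

saddle point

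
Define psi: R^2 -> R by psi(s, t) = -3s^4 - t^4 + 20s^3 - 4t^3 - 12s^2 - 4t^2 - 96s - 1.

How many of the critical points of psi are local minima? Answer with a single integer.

1

psi separates as a function of s plus a function of t, so ∇psi=0 decouples.
∂psi/∂s = -12(s - 4)(s - 2)(s + 1) = 0 at s ∈ {-1, 2, 4}; ∂psi/∂t = -4t(t + 1)(t + 2) = 0 at t ∈ {-2, -1, 0}.
The Hessian is diagonal: diag(psi_ss, psi_tt). Second derivatives: psi_ss(-1)=-180, psi_ss(2)=72, psi_ss(4)=-120; psi_tt(-2)=-8, psi_tt(-1)=4, psi_tt(0)=-8.
Local minima occur where both diagonal entries positive: (2, -1). Count: 1.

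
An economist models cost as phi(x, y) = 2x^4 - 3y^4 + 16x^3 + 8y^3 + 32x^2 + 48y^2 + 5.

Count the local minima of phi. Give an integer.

phi separates as a function of x plus a function of y, so ∇phi=0 decouples.
∂phi/∂x = 8x(x + 2)(x + 4) = 0 at x ∈ {-4, -2, 0}; ∂phi/∂y = -12y(y - 4)(y + 2) = 0 at y ∈ {-2, 0, 4}.
The Hessian is diagonal: diag(phi_xx, phi_yy). Second derivatives: phi_xx(-4)=64, phi_xx(-2)=-32, phi_xx(0)=64; phi_yy(-2)=-144, phi_yy(0)=96, phi_yy(4)=-288.
Local minima occur where both diagonal entries positive: (-4, 0), (0, 0). Count: 2.

2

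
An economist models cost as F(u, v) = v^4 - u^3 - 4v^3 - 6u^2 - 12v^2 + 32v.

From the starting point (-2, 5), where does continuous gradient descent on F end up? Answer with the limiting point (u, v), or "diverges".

F is separable, so gradient descent decouples: u follows -∂F/∂u, v follows -∂F/∂v.
∂F/∂u = -3u(u + 4); at u=-2 this is 12, so u decreases.
∂F/∂v = 4(v - 4)(v - 1)(v + 2); at v=5 this is 112, so v decreases.
u converges to its nearest critical value -4 (a local min of the u-part); v converges to 4. The iterate converges to (-4, 4).

(-4, 4)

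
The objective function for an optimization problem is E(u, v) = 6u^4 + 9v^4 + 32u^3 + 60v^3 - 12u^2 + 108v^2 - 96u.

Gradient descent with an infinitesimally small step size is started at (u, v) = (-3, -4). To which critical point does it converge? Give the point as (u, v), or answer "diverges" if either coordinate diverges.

(-4, -3)

E is separable, so gradient descent decouples: u follows -∂E/∂u, v follows -∂E/∂v.
∂E/∂u = 24(u - 1)(u + 1)(u + 4); at u=-3 this is 192, so u decreases.
∂E/∂v = 36v(v + 2)(v + 3); at v=-4 this is -288, so v increases.
u converges to its nearest critical value -4 (a local min of the u-part); v converges to -3. The iterate converges to (-4, -3).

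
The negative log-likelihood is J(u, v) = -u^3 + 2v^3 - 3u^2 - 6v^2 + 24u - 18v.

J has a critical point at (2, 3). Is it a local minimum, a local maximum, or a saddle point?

saddle point

The mixed partial ∂²J/∂u∂v is 0, so the Hessian at any point is diag(J_uu, J_vv) = diag(-6(u + 1), 12(v - 1)).
At (2, 3): H = diag(-18, 24).
The eigenvalues have opposite signs, so H is indefinite: a saddle point.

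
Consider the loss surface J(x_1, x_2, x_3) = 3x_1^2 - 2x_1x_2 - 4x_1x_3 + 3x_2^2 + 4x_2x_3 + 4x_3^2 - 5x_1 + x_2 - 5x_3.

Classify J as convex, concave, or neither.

J is quadratic, so its Hessian is the constant matrix H = [[6, -2, -4], [-2, 6, 4], [-4, 4, 8]].
Leading principal minors: 6, 32, 128.
All positive ⇒ H ≻ 0 ⇒ convex.

convex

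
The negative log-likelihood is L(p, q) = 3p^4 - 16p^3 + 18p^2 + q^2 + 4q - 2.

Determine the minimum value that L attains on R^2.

L(p,q) separates as A(p) + B(q) − 2, so its minimum is min A + min B − 2.
A'(p) = 12p(p - 3)(p - 1) vanishes at p ∈ {0, 1, 3}; B'(q) = 2q + 4 vanishes at q ∈ {-2}.
Local minima of A (where A''>0): A(0)=0, A(3)=-27. Local minima of B: B(-2)=-4.
So the global minimum of L is A(3) + B(-2) − 2 = -27 − 4 − 2 = -33, attained at (3, -2).

-33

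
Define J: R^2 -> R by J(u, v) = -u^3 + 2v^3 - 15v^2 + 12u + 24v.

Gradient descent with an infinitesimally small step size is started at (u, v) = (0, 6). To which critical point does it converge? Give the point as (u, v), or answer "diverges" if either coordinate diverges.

(-2, 4)

J is separable, so gradient descent decouples: u follows -∂J/∂u, v follows -∂J/∂v.
∂J/∂u = -3(u - 2)(u + 2); at u=0 this is 12, so u decreases.
∂J/∂v = 6(v - 4)(v - 1); at v=6 this is 60, so v decreases.
u converges to its nearest critical value -2 (a local min of the u-part); v converges to 4. The iterate converges to (-2, 4).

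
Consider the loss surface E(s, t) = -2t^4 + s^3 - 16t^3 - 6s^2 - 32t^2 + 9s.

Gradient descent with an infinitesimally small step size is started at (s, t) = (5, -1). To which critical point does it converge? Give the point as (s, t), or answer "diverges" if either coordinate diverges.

(3, -2)

E is separable, so gradient descent decouples: s follows -∂E/∂s, t follows -∂E/∂t.
∂E/∂s = 3(s - 3)(s - 1); at s=5 this is 24, so s decreases.
∂E/∂t = -8t(t + 2)(t + 4); at t=-1 this is 24, so t decreases.
s converges to its nearest critical value 3 (a local min of the s-part); t converges to -2. The iterate converges to (3, -2).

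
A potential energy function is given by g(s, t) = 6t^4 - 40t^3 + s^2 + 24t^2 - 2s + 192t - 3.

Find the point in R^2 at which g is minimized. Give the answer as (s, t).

(1, -1)

g(s,t) separates as P(s) + Q(t) − 3, so its minimum is min P + min Q − 3.
P'(s) = 2s - 2 vanishes at s ∈ {1}; Q'(t) = 24(t - 4)(t - 2)(t + 1) vanishes at t ∈ {-1, 2, 4}.
Local minima of P (where P''>0): P(1)=-1. Local minima of Q: Q(-1)=-122, Q(4)=128.
So the global minimum of g is P(1) + Q(-1) − 3 = -1 − 122 − 3 = -126, attained at (1, -1).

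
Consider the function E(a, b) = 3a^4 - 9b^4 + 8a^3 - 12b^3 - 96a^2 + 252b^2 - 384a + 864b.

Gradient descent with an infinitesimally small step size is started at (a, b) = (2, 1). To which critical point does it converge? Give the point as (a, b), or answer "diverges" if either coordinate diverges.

(4, -2)

E is separable, so gradient descent decouples: a follows -∂E/∂a, b follows -∂E/∂b.
∂E/∂a = 12(a - 4)(a + 2)(a + 4); at a=2 this is -576, so a increases.
∂E/∂b = -36(b - 4)(b + 2)(b + 3); at b=1 this is 1296, so b decreases.
a converges to its nearest critical value 4 (a local min of the a-part); b converges to -2. The iterate converges to (4, -2).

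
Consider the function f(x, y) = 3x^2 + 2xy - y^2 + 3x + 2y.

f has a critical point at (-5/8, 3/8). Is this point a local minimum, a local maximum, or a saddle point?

saddle point

The Hessian of f is constant: H = [[6, 2], [2, -2]].
det(H) = 6·(-2) − 2² = -16.
Since det(H) < 0, H is indefinite and the critical point is a saddle point.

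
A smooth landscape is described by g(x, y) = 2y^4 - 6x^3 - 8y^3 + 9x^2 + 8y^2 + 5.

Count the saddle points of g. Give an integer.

3

g separates as a function of x plus a function of y, so ∇g=0 decouples.
∂g/∂x = -18x(x - 1) = 0 at x ∈ {0, 1}; ∂g/∂y = 8y(y - 2)(y - 1) = 0 at y ∈ {0, 1, 2}.
The Hessian is diagonal: diag(g_xx, g_yy). Second derivatives: g_xx(0)=18, g_xx(1)=-18; g_yy(0)=16, g_yy(1)=-8, g_yy(2)=16.
Saddle points occur where the two diagonal entries have opposite signs: (0, 1), (1, 0), (1, 2). Count: 3.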